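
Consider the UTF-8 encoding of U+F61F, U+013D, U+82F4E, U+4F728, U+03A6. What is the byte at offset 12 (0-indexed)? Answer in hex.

U+F61F → 3-byte form EF 98 9F at offsets 0–2.
U+013D → 2-byte form C4 BD at offsets 3–4.
U+82F4E → 4-byte form F2 82 BD 8E at offsets 5–8.
U+4F728 → 4-byte form F1 8F 9C A8 at offsets 9–12.
Offset 12 falls in char 4's range; it's byte 4 of F1 8F 9C A8 = 0xA8.

0xA8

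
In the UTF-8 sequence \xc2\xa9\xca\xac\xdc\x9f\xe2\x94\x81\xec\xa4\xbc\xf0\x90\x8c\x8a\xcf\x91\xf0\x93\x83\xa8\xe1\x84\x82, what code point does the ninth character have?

Offset 0: leading byte 0xC2 = 11000010 → 2-byte char #1 = C2 A9.
Offset 2: leading byte 0xCA = 11001010 → 2-byte char #2 = CA AC.
Offset 4: leading byte 0xDC = 11011100 → 2-byte char #3 = DC 9F.
Offset 6: leading byte 0xE2 = 11100010 → 3-byte char #4 = E2 94 81.
Offset 9: leading byte 0xEC = 11101100 → 3-byte char #5 = EC A4 BC.
Offset 12: leading byte 0xF0 = 11110000 → 4-byte char #6 = F0 90 8C 8A.
Offset 16: leading byte 0xCF = 11001111 → 2-byte char #7 = CF 91.
Offset 18: leading byte 0xF0 = 11110000 → 4-byte char #8 = F0 93 83 A8.
Offset 22: leading byte 0xE1 = 11100001 → 3-byte char #9 = E1 84 82.
Leading byte 0xE1 = 11100001 matches 1110xxxx → 3-byte sequence.
Byte 1: 0xE1 = 11100001, payload 0001 (4 bits).
Byte 2: 0x84 = 10000100 (10xxxxxx ✓), payload 000100.
Byte 3: 0x82 = 10000010 (10xxxxxx ✓), payload 000010.
Concatenate: 0001000100000010 = 0x1102 (16 bits → U+1102).

U+1102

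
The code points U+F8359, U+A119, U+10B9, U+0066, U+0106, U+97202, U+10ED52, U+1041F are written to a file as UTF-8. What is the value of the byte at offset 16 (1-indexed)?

0x88

1-indexed offset 16 is 0-indexed offset 15.
U+F8359 → 4-byte form F3 B8 8D 99 at offsets 0–3.
U+A119 → 3-byte form EA 84 99 at offsets 4–6.
U+10B9 → 3-byte form E1 82 B9 at offsets 7–9.
U+0066 → 1-byte form 66 at offsets 10–10.
U+0106 → 2-byte form C4 86 at offsets 11–12.
U+97202 → 4-byte form F2 97 88 82 at offsets 13–16.
Offset 15 falls in char 6's range; it's byte 3 of F2 97 88 82 = 0x88.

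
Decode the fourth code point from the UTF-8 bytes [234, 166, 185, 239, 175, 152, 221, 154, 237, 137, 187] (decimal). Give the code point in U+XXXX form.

U+D27B

Offset 0: leading byte 0xEA = 11101010 → 3-byte char #1 = EA A6 B9.
Offset 3: leading byte 0xEF = 11101111 → 3-byte char #2 = EF AF 98.
Offset 6: leading byte 0xDD = 11011101 → 2-byte char #3 = DD 9A.
Offset 8: leading byte 0xED = 11101101 → 3-byte char #4 = ED 89 BB.
Leading byte 0xED = 11101101 matches 1110xxxx → 3-byte sequence.
Byte 1: 0xED = 11101101, payload 1101 (4 bits).
Byte 2: 0x89 = 10001001 (10xxxxxx ✓), payload 001001.
Byte 3: 0xBB = 10111011 (10xxxxxx ✓), payload 111011.
Concatenate: 1101001001111011 = 0xD27B (16 bits → U+D27B).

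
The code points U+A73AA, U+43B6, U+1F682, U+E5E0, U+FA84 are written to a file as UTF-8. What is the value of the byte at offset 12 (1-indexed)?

1-indexed offset 12 is 0-indexed offset 11.
U+A73AA → 4-byte form F2 A7 8E AA at offsets 0–3.
U+43B6 → 3-byte form E4 8E B6 at offsets 4–6.
U+1F682 → 4-byte form F0 9F 9A 82 at offsets 7–10.
U+E5E0 → 3-byte form EE 97 A0 at offsets 11–13.
Offset 11 falls in char 4's range; it's byte 1 of EE 97 A0 = 0xEE.

0xEE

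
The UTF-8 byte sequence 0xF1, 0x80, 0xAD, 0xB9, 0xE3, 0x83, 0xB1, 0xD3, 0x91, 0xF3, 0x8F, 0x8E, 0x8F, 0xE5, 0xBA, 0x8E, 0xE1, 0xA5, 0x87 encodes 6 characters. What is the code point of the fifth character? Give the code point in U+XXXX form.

Offset 0: leading byte 0xF1 = 11110001 → 4-byte char #1 = F1 80 AD B9.
Offset 4: leading byte 0xE3 = 11100011 → 3-byte char #2 = E3 83 B1.
Offset 7: leading byte 0xD3 = 11010011 → 2-byte char #3 = D3 91.
Offset 9: leading byte 0xF3 = 11110011 → 4-byte char #4 = F3 8F 8E 8F.
Offset 13: leading byte 0xE5 = 11100101 → 3-byte char #5 = E5 BA 8E.
Leading byte 0xE5 = 11100101 matches 1110xxxx → 3-byte sequence.
Byte 1: 0xE5 = 11100101, payload 0101 (4 bits).
Byte 2: 0xBA = 10111010 (10xxxxxx ✓), payload 111010.
Byte 3: 0x8E = 10001110 (10xxxxxx ✓), payload 001110.
Concatenate: 0101111010001110 = 0x5E8E (16 bits → U+5E8E).

U+5E8E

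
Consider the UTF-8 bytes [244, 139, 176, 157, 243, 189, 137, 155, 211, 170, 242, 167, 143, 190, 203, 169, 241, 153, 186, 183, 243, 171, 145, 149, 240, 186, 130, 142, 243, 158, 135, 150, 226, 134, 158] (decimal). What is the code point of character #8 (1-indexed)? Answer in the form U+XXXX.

Offset 0: leading byte 0xF4 = 11110100 → 4-byte char #1 = F4 8B B0 9D.
Offset 4: leading byte 0xF3 = 11110011 → 4-byte char #2 = F3 BD 89 9B.
Offset 8: leading byte 0xD3 = 11010011 → 2-byte char #3 = D3 AA.
Offset 10: leading byte 0xF2 = 11110010 → 4-byte char #4 = F2 A7 8F BE.
Offset 14: leading byte 0xCB = 11001011 → 2-byte char #5 = CB A9.
Offset 16: leading byte 0xF1 = 11110001 → 4-byte char #6 = F1 99 BA B7.
Offset 20: leading byte 0xF3 = 11110011 → 4-byte char #7 = F3 AB 91 95.
Offset 24: leading byte 0xF0 = 11110000 → 4-byte char #8 = F0 BA 82 8E.
Leading byte 0xF0 = 11110000 matches 11110xxx → 4-byte sequence.
Byte 1: 0xF0 = 11110000, payload 000 (3 bits).
Byte 2: 0xBA = 10111010 (10xxxxxx ✓), payload 111010.
Byte 3: 0x82 = 10000010 (10xxxxxx ✓), payload 000010.
Byte 4: 0x8E = 10001110 (10xxxxxx ✓), payload 001110.
Concatenate: 000111010000010001110 = 0x3A08E (21 bits → U+3A08E).

U+3A08E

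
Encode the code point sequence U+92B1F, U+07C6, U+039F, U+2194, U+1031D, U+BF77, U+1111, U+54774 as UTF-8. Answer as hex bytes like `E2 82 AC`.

U+92B1F: 4-byte form → F2 92 AC 9F.
U+07C6: 2-byte form → DF 86.
U+039F: 2-byte form → CE 9F.
U+2194: 3-byte form → E2 86 94.
U+1031D: 4-byte form → F0 90 8C 9D.
U+BF77: 3-byte form → EB BD B7.
U+1111: 3-byte form → E1 84 91.
U+54774: 4-byte form → F1 94 9D B4.
Concatenated (25 bytes): F2 92 AC 9F DF 86 CE 9F E2 86 94 F0 90 8C 9D EB BD B7 E1 84 91 F1 94 9D B4.

F2 92 AC 9F DF 86 CE 9F E2 86 94 F0 90 8C 9D EB BD B7 E1 84 91 F1 94 9D B4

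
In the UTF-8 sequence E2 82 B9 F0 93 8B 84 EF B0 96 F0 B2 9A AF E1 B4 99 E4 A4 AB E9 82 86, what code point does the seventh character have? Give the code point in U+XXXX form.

U+9086

Offset 0: leading byte 0xE2 = 11100010 → 3-byte char #1 = E2 82 B9.
Offset 3: leading byte 0xF0 = 11110000 → 4-byte char #2 = F0 93 8B 84.
Offset 7: leading byte 0xEF = 11101111 → 3-byte char #3 = EF B0 96.
Offset 10: leading byte 0xF0 = 11110000 → 4-byte char #4 = F0 B2 9A AF.
Offset 14: leading byte 0xE1 = 11100001 → 3-byte char #5 = E1 B4 99.
Offset 17: leading byte 0xE4 = 11100100 → 3-byte char #6 = E4 A4 AB.
Offset 20: leading byte 0xE9 = 11101001 → 3-byte char #7 = E9 82 86.
Leading byte 0xE9 = 11101001 matches 1110xxxx → 3-byte sequence.
Byte 1: 0xE9 = 11101001, payload 1001 (4 bits).
Byte 2: 0x82 = 10000010 (10xxxxxx ✓), payload 000010.
Byte 3: 0x86 = 10000110 (10xxxxxx ✓), payload 000110.
Concatenate: 1001000010000110 = 0x9086 (16 bits → U+9086).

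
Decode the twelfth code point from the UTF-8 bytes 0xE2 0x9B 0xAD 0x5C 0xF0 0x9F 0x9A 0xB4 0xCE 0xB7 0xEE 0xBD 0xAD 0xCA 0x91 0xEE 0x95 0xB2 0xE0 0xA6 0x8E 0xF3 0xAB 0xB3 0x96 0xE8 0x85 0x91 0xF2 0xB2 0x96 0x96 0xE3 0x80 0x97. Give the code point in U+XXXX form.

U+3017

Offset 0: leading byte 0xE2 = 11100010 → 3-byte char #1 = E2 9B AD.
Offset 3: leading byte 0x5C = 01011100 → 1-byte char #2 = 5C.
Offset 4: leading byte 0xF0 = 11110000 → 4-byte char #3 = F0 9F 9A B4.
Offset 8: leading byte 0xCE = 11001110 → 2-byte char #4 = CE B7.
Offset 10: leading byte 0xEE = 11101110 → 3-byte char #5 = EE BD AD.
Offset 13: leading byte 0xCA = 11001010 → 2-byte char #6 = CA 91.
Offset 15: leading byte 0xEE = 11101110 → 3-byte char #7 = EE 95 B2.
Offset 18: leading byte 0xE0 = 11100000 → 3-byte char #8 = E0 A6 8E.
Offset 21: leading byte 0xF3 = 11110011 → 4-byte char #9 = F3 AB B3 96.
Offset 25: leading byte 0xE8 = 11101000 → 3-byte char #10 = E8 85 91.
Offset 28: leading byte 0xF2 = 11110010 → 4-byte char #11 = F2 B2 96 96.
Offset 32: leading byte 0xE3 = 11100011 → 3-byte char #12 = E3 80 97.
Leading byte 0xE3 = 11100011 matches 1110xxxx → 3-byte sequence.
Byte 1: 0xE3 = 11100011, payload 0011 (4 bits).
Byte 2: 0x80 = 10000000 (10xxxxxx ✓), payload 000000.
Byte 3: 0x97 = 10010111 (10xxxxxx ✓), payload 010111.
Concatenate: 0011000000010111 = 0x3017 (16 bits → U+3017).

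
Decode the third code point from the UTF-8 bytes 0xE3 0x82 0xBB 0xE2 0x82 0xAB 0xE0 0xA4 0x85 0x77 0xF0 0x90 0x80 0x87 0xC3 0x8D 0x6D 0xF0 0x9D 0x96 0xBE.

U+0905

Offset 0: leading byte 0xE3 = 11100011 → 3-byte char #1 = E3 82 BB.
Offset 3: leading byte 0xE2 = 11100010 → 3-byte char #2 = E2 82 AB.
Offset 6: leading byte 0xE0 = 11100000 → 3-byte char #3 = E0 A4 85.
Leading byte 0xE0 = 11100000 matches 1110xxxx → 3-byte sequence.
Byte 1: 0xE0 = 11100000, payload 0000 (4 bits).
Byte 2: 0xA4 = 10100100 (10xxxxxx ✓), payload 100100.
Byte 3: 0x85 = 10000101 (10xxxxxx ✓), payload 000101.
Concatenate: 0000100100000101 = 0x905 (16 bits → U+0905).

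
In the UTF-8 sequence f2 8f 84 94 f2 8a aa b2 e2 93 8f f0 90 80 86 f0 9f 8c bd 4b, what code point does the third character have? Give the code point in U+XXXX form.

U+24CF

Offset 0: leading byte 0xF2 = 11110010 → 4-byte char #1 = F2 8F 84 94.
Offset 4: leading byte 0xF2 = 11110010 → 4-byte char #2 = F2 8A AA B2.
Offset 8: leading byte 0xE2 = 11100010 → 3-byte char #3 = E2 93 8F.
Leading byte 0xE2 = 11100010 matches 1110xxxx → 3-byte sequence.
Byte 1: 0xE2 = 11100010, payload 0010 (4 bits).
Byte 2: 0x93 = 10010011 (10xxxxxx ✓), payload 010011.
Byte 3: 0x8F = 10001111 (10xxxxxx ✓), payload 001111.
Concatenate: 0010010011001111 = 0x24CF (16 bits → U+24CF).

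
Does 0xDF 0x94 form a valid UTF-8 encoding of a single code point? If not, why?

Leading byte 0xDF = 11011111 → 2-byte form.
Continuation bytes 0x94=10010100 all match 10xxxxxx.
Decoded value 0x7D4 is ≥ 0x80 (shortest form) and not a surrogate.

valid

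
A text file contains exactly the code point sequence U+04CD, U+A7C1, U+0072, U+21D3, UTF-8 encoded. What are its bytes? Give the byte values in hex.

D3 8D EA 9F 81 72 E2 87 93

U+04CD: 2-byte form → D3 8D.
U+A7C1: 3-byte form → EA 9F 81.
U+0072: 1-byte form → 72.
U+21D3: 3-byte form → E2 87 93.
Concatenated (9 bytes): D3 8D EA 9F 81 72 E2 87 93.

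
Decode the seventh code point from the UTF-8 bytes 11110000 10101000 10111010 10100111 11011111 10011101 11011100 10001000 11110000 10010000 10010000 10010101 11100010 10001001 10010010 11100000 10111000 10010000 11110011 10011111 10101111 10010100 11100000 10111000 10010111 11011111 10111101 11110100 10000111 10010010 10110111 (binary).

U+DFBD4

Offset 0: leading byte 0xF0 = 11110000 → 4-byte char #1 = F0 A8 BA A7.
Offset 4: leading byte 0xDF = 11011111 → 2-byte char #2 = DF 9D.
Offset 6: leading byte 0xDC = 11011100 → 2-byte char #3 = DC 88.
Offset 8: leading byte 0xF0 = 11110000 → 4-byte char #4 = F0 90 90 95.
Offset 12: leading byte 0xE2 = 11100010 → 3-byte char #5 = E2 89 92.
Offset 15: leading byte 0xE0 = 11100000 → 3-byte char #6 = E0 B8 90.
Offset 18: leading byte 0xF3 = 11110011 → 4-byte char #7 = F3 9F AF 94.
Leading byte 0xF3 = 11110011 matches 11110xxx → 4-byte sequence.
Byte 1: 0xF3 = 11110011, payload 011 (3 bits).
Byte 2: 0x9F = 10011111 (10xxxxxx ✓), payload 011111.
Byte 3: 0xAF = 10101111 (10xxxxxx ✓), payload 101111.
Byte 4: 0x94 = 10010100 (10xxxxxx ✓), payload 010100.
Concatenate: 011011111101111010100 = 0xDFBD4 (21 bits → U+DFBD4).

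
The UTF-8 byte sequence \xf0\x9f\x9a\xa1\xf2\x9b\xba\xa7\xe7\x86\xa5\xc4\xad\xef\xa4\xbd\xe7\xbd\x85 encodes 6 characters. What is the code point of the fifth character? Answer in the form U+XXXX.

Offset 0: leading byte 0xF0 = 11110000 → 4-byte char #1 = F0 9F 9A A1.
Offset 4: leading byte 0xF2 = 11110010 → 4-byte char #2 = F2 9B BA A7.
Offset 8: leading byte 0xE7 = 11100111 → 3-byte char #3 = E7 86 A5.
Offset 11: leading byte 0xC4 = 11000100 → 2-byte char #4 = C4 AD.
Offset 13: leading byte 0xEF = 11101111 → 3-byte char #5 = EF A4 BD.
Leading byte 0xEF = 11101111 matches 1110xxxx → 3-byte sequence.
Byte 1: 0xEF = 11101111, payload 1111 (4 bits).
Byte 2: 0xA4 = 10100100 (10xxxxxx ✓), payload 100100.
Byte 3: 0xBD = 10111101 (10xxxxxx ✓), payload 111101.
Concatenate: 1111100100111101 = 0xF93D (16 bits → U+F93D).

U+F93D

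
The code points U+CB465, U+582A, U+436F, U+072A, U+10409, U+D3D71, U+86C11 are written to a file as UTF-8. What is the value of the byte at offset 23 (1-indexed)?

1-indexed offset 23 is 0-indexed offset 22.
U+CB465 → 4-byte form F3 8B 91 A5 at offsets 0–3.
U+582A → 3-byte form E5 A0 AA at offsets 4–6.
U+436F → 3-byte form E4 8D AF at offsets 7–9.
U+072A → 2-byte form DC AA at offsets 10–11.
U+10409 → 4-byte form F0 90 90 89 at offsets 12–15.
U+D3D71 → 4-byte form F3 93 B5 B1 at offsets 16–19.
U+86C11 → 4-byte form F2 86 B0 91 at offsets 20–23.
Offset 22 falls in char 7's range; it's byte 3 of F2 86 B0 91 = 0xB0.

0xB0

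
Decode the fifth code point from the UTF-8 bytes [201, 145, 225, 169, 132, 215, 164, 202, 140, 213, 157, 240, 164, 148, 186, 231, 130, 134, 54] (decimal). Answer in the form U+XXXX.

Offset 0: leading byte 0xC9 = 11001001 → 2-byte char #1 = C9 91.
Offset 2: leading byte 0xE1 = 11100001 → 3-byte char #2 = E1 A9 84.
Offset 5: leading byte 0xD7 = 11010111 → 2-byte char #3 = D7 A4.
Offset 7: leading byte 0xCA = 11001010 → 2-byte char #4 = CA 8C.
Offset 9: leading byte 0xD5 = 11010101 → 2-byte char #5 = D5 9D.
Leading byte 0xD5 = 11010101 matches 110xxxxx → 2-byte sequence.
Byte 1: 0xD5 = 11010101, payload 10101 (5 bits).
Byte 2: 0x9D = 10011101 (10xxxxxx ✓), payload 011101.
Concatenate: 10101011101 = 0x55D (11 bits → U+055D).

U+055D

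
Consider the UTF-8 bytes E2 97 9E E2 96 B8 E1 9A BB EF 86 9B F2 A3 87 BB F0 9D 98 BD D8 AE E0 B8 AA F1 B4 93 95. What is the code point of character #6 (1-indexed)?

U+1D63D

Offset 0: leading byte 0xE2 = 11100010 → 3-byte char #1 = E2 97 9E.
Offset 3: leading byte 0xE2 = 11100010 → 3-byte char #2 = E2 96 B8.
Offset 6: leading byte 0xE1 = 11100001 → 3-byte char #3 = E1 9A BB.
Offset 9: leading byte 0xEF = 11101111 → 3-byte char #4 = EF 86 9B.
Offset 12: leading byte 0xF2 = 11110010 → 4-byte char #5 = F2 A3 87 BB.
Offset 16: leading byte 0xF0 = 11110000 → 4-byte char #6 = F0 9D 98 BD.
Leading byte 0xF0 = 11110000 matches 11110xxx → 4-byte sequence.
Byte 1: 0xF0 = 11110000, payload 000 (3 bits).
Byte 2: 0x9D = 10011101 (10xxxxxx ✓), payload 011101.
Byte 3: 0x98 = 10011000 (10xxxxxx ✓), payload 011000.
Byte 4: 0xBD = 10111101 (10xxxxxx ✓), payload 111101.
Concatenate: 000011101011000111101 = 0x1D63D (21 bits → U+1D63D).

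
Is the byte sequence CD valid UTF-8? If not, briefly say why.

invalid (sequence truncated)

Leading byte 0xCD = 11001101 → 2-byte form, but only 1 byte is present.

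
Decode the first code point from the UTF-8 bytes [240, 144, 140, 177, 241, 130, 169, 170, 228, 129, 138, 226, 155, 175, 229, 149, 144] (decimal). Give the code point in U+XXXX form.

Offset 0: leading byte 0xF0 = 11110000 → 4-byte char #1 = F0 90 8C B1.
Leading byte 0xF0 = 11110000 matches 11110xxx → 4-byte sequence.
Byte 1: 0xF0 = 11110000, payload 000 (3 bits).
Byte 2: 0x90 = 10010000 (10xxxxxx ✓), payload 010000.
Byte 3: 0x8C = 10001100 (10xxxxxx ✓), payload 001100.
Byte 4: 0xB1 = 10110001 (10xxxxxx ✓), payload 110001.
Concatenate: 000010000001100110001 = 0x10331 (21 bits → U+10331).

U+10331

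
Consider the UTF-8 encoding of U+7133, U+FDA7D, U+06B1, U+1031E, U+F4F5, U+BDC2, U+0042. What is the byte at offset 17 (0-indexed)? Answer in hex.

0xB7

U+7133 → 3-byte form E7 84 B3 at offsets 0–2.
U+FDA7D → 4-byte form F3 BD A9 BD at offsets 3–6.
U+06B1 → 2-byte form DA B1 at offsets 7–8.
U+1031E → 4-byte form F0 90 8C 9E at offsets 9–12.
U+F4F5 → 3-byte form EF 93 B5 at offsets 13–15.
U+BDC2 → 3-byte form EB B7 82 at offsets 16–18.
Offset 17 falls in char 6's range; it's byte 2 of EB B7 82 = 0xB7.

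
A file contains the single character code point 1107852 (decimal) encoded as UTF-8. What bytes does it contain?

F4 8E 9E 8C

U+10E78C = 0x10E78C = 1107852 decimal. In range U+10000–U+10FFFF → 4-byte form: 11110xxx 10xxxxxx 10xxxxxx 10xxxxxx.
Binary (21 bits): 100001110011110001100.
Split 3+6+6+6: 100 | 001110 | 011110 | 001100.
Byte 1: 11110100 = 0xF4.
Byte 2: 10001110 = 0x8E.
Byte 3: 10011110 = 0x9E.
Byte 4: 10001100 = 0x8C.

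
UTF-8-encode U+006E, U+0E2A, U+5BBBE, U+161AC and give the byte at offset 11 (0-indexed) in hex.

0xAC

U+006E → 1-byte form 6E at offsets 0–0.
U+0E2A → 3-byte form E0 B8 AA at offsets 1–3.
U+5BBBE → 4-byte form F1 9B AE BE at offsets 4–7.
U+161AC → 4-byte form F0 96 86 AC at offsets 8–11.
Offset 11 falls in char 4's range; it's byte 4 of F0 96 86 AC = 0xAC.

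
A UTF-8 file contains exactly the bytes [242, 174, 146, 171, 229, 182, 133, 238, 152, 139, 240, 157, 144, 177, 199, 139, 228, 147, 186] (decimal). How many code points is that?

Byte at offset 0: 0xF2 = 11110010 → 4-byte char (#1). Advance 4.
Byte at offset 4: 0xE5 = 11100101 → 3-byte char (#2). Advance 3.
Byte at offset 7: 0xEE = 11101110 → 3-byte char (#3). Advance 3.
Byte at offset 10: 0xF0 = 11110000 → 4-byte char (#4). Advance 4.
Byte at offset 14: 0xC7 = 11000111 → 2-byte char (#5). Advance 2.
Byte at offset 16: 0xE4 = 11100100 → 3-byte char (#6). Advance 3.
Reached end at offset 19 after 6 code points.

6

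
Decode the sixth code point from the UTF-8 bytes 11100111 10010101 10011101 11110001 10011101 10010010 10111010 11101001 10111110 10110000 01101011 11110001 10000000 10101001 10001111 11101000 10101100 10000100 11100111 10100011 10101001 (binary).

U+8B04

Offset 0: leading byte 0xE7 = 11100111 → 3-byte char #1 = E7 95 9D.
Offset 3: leading byte 0xF1 = 11110001 → 4-byte char #2 = F1 9D 92 BA.
Offset 7: leading byte 0xE9 = 11101001 → 3-byte char #3 = E9 BE B0.
Offset 10: leading byte 0x6B = 01101011 → 1-byte char #4 = 6B.
Offset 11: leading byte 0xF1 = 11110001 → 4-byte char #5 = F1 80 A9 8F.
Offset 15: leading byte 0xE8 = 11101000 → 3-byte char #6 = E8 AC 84.
Leading byte 0xE8 = 11101000 matches 1110xxxx → 3-byte sequence.
Byte 1: 0xE8 = 11101000, payload 1000 (4 bits).
Byte 2: 0xAC = 10101100 (10xxxxxx ✓), payload 101100.
Byte 3: 0x84 = 10000100 (10xxxxxx ✓), payload 000100.
Concatenate: 1000101100000100 = 0x8B04 (16 bits → U+8B04).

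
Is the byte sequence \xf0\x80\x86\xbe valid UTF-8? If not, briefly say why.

Leading byte 0xF0 = 11110000 → 4-byte form.
Continuation bytes all match 10xxxxxx. Payload decodes to 0x1BE.
But 0x1BE < 0x10000, the minimum for a 4-byte sequence — this is an overlong encoding.

invalid (overlong encoding)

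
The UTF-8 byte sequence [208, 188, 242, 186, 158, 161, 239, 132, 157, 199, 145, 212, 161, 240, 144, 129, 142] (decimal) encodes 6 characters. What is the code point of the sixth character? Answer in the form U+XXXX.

Offset 0: leading byte 0xD0 = 11010000 → 2-byte char #1 = D0 BC.
Offset 2: leading byte 0xF2 = 11110010 → 4-byte char #2 = F2 BA 9E A1.
Offset 6: leading byte 0xEF = 11101111 → 3-byte char #3 = EF 84 9D.
Offset 9: leading byte 0xC7 = 11000111 → 2-byte char #4 = C7 91.
Offset 11: leading byte 0xD4 = 11010100 → 2-byte char #5 = D4 A1.
Offset 13: leading byte 0xF0 = 11110000 → 4-byte char #6 = F0 90 81 8E.
Leading byte 0xF0 = 11110000 matches 11110xxx → 4-byte sequence.
Byte 1: 0xF0 = 11110000, payload 000 (3 bits).
Byte 2: 0x90 = 10010000 (10xxxxxx ✓), payload 010000.
Byte 3: 0x81 = 10000001 (10xxxxxx ✓), payload 000001.
Byte 4: 0x8E = 10001110 (10xxxxxx ✓), payload 001110.
Concatenate: 000010000000001001110 = 0x1004E (21 bits → U+1004E).

U+1004E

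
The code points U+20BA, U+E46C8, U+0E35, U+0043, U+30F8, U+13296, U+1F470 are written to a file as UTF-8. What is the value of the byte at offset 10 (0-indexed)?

U+20BA → 3-byte form E2 82 BA at offsets 0–2.
U+E46C8 → 4-byte form F3 A4 9B 88 at offsets 3–6.
U+0E35 → 3-byte form E0 B8 B5 at offsets 7–9.
U+0043 → 1-byte form 43 at offsets 10–10.
Offset 10 falls in char 4's range; it's byte 1 of 43 = 0x43.

0x43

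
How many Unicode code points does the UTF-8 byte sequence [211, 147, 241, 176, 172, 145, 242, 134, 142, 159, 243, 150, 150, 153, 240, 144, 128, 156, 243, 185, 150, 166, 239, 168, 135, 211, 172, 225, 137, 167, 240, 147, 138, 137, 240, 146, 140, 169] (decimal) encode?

11

Byte at offset 0: 0xD3 = 11010011 → 2-byte char (#1). Advance 2.
Byte at offset 2: 0xF1 = 11110001 → 4-byte char (#2). Advance 4.
Byte at offset 6: 0xF2 = 11110010 → 4-byte char (#3). Advance 4.
Byte at offset 10: 0xF3 = 11110011 → 4-byte char (#4). Advance 4.
Byte at offset 14: 0xF0 = 11110000 → 4-byte char (#5). Advance 4.
Byte at offset 18: 0xF3 = 11110011 → 4-byte char (#6). Advance 4.
Byte at offset 22: 0xEF = 11101111 → 3-byte char (#7). Advance 3.
Byte at offset 25: 0xD3 = 11010011 → 2-byte char (#8). Advance 2.
Byte at offset 27: 0xE1 = 11100001 → 3-byte char (#9). Advance 3.
Byte at offset 30: 0xF0 = 11110000 → 4-byte char (#10). Advance 4.
Byte at offset 34: 0xF0 = 11110000 → 4-byte char (#11). Advance 4.
Reached end at offset 38 after 11 code points.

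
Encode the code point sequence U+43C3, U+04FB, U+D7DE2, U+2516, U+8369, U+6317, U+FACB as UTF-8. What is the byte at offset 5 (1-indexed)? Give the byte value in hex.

0xBB

1-indexed offset 5 is 0-indexed offset 4.
U+43C3 → 3-byte form E4 8F 83 at offsets 0–2.
U+04FB → 2-byte form D3 BB at offsets 3–4.
Offset 4 falls in char 2's range; it's byte 2 of D3 BB = 0xBB.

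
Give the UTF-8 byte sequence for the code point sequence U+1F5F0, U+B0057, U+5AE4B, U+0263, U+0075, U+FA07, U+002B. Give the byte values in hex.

U+1F5F0: 4-byte form → F0 9F 97 B0.
U+B0057: 4-byte form → F2 B0 81 97.
U+5AE4B: 4-byte form → F1 9A B9 8B.
U+0263: 2-byte form → C9 A3.
U+0075: 1-byte form → 75.
U+FA07: 3-byte form → EF A8 87.
U+002B: 1-byte form → 2B.
Concatenated (19 bytes): F0 9F 97 B0 F2 B0 81 97 F1 9A B9 8B C9 A3 75 EF A8 87 2B.

F0 9F 97 B0 F2 B0 81 97 F1 9A B9 8B C9 A3 75 EF A8 87 2B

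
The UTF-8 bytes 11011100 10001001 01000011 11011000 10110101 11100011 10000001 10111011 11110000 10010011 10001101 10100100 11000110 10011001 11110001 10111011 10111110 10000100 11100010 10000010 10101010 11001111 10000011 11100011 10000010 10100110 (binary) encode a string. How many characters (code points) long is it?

10

Byte at offset 0: 0xDC = 11011100 → 2-byte char (#1). Advance 2.
Byte at offset 2: 0x43 = 01000011 → 1-byte char (#2). Advance 1.
Byte at offset 3: 0xD8 = 11011000 → 2-byte char (#3). Advance 2.
Byte at offset 5: 0xE3 = 11100011 → 3-byte char (#4). Advance 3.
Byte at offset 8: 0xF0 = 11110000 → 4-byte char (#5). Advance 4.
Byte at offset 12: 0xC6 = 11000110 → 2-byte char (#6). Advance 2.
Byte at offset 14: 0xF1 = 11110001 → 4-byte char (#7). Advance 4.
Byte at offset 18: 0xE2 = 11100010 → 3-byte char (#8). Advance 3.
Byte at offset 21: 0xCF = 11001111 → 2-byte char (#9). Advance 2.
Byte at offset 23: 0xE3 = 11100011 → 3-byte char (#10). Advance 3.
Reached end at offset 26 after 10 code points.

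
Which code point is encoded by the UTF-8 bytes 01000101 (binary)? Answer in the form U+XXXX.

U+0045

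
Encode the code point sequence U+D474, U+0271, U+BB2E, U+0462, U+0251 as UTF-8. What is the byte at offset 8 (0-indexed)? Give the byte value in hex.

0xD1

U+D474 → 3-byte form ED 91 B4 at offsets 0–2.
U+0271 → 2-byte form C9 B1 at offsets 3–4.
U+BB2E → 3-byte form EB AC AE at offsets 5–7.
U+0462 → 2-byte form D1 A2 at offsets 8–9.
Offset 8 falls in char 4's range; it's byte 1 of D1 A2 = 0xD1.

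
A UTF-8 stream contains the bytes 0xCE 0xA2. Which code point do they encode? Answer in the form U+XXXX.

U+03A2

Leading byte 0xCE = 11001110 matches 110xxxxx → 2-byte sequence.
Byte 1: 0xCE = 11001110, payload 01110 (5 bits).
Byte 2: 0xA2 = 10100010 (10xxxxxx ✓), payload 100010.
Concatenate: 01110100010 = 0x3A2 (11 bits → U+03A2).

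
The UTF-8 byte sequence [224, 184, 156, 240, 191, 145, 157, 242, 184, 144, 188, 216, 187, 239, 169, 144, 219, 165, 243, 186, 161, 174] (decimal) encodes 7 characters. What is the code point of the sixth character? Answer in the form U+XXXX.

Offset 0: leading byte 0xE0 = 11100000 → 3-byte char #1 = E0 B8 9C.
Offset 3: leading byte 0xF0 = 11110000 → 4-byte char #2 = F0 BF 91 9D.
Offset 7: leading byte 0xF2 = 11110010 → 4-byte char #3 = F2 B8 90 BC.
Offset 11: leading byte 0xD8 = 11011000 → 2-byte char #4 = D8 BB.
Offset 13: leading byte 0xEF = 11101111 → 3-byte char #5 = EF A9 90.
Offset 16: leading byte 0xDB = 11011011 → 2-byte char #6 = DB A5.
Leading byte 0xDB = 11011011 matches 110xxxxx → 2-byte sequence.
Byte 1: 0xDB = 11011011, payload 11011 (5 bits).
Byte 2: 0xA5 = 10100101 (10xxxxxx ✓), payload 100101.
Concatenate: 11011100101 = 0x6E5 (11 bits → U+06E5).

U+06E5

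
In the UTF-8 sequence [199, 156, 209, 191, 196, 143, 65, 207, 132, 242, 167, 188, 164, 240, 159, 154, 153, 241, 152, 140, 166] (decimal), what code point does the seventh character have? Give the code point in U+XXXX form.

Offset 0: leading byte 0xC7 = 11000111 → 2-byte char #1 = C7 9C.
Offset 2: leading byte 0xD1 = 11010001 → 2-byte char #2 = D1 BF.
Offset 4: leading byte 0xC4 = 11000100 → 2-byte char #3 = C4 8F.
Offset 6: leading byte 0x41 = 01000001 → 1-byte char #4 = 41.
Offset 7: leading byte 0xCF = 11001111 → 2-byte char #5 = CF 84.
Offset 9: leading byte 0xF2 = 11110010 → 4-byte char #6 = F2 A7 BC A4.
Offset 13: leading byte 0xF0 = 11110000 → 4-byte char #7 = F0 9F 9A 99.
Leading byte 0xF0 = 11110000 matches 11110xxx → 4-byte sequence.
Byte 1: 0xF0 = 11110000, payload 000 (3 bits).
Byte 2: 0x9F = 10011111 (10xxxxxx ✓), payload 011111.
Byte 3: 0x9A = 10011010 (10xxxxxx ✓), payload 011010.
Byte 4: 0x99 = 10011001 (10xxxxxx ✓), payload 011001.
Concatenate: 000011111011010011001 = 0x1F699 (21 bits → U+1F699).

U+1F699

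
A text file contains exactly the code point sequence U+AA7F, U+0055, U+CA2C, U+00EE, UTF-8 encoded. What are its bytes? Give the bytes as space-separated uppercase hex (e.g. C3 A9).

U+AA7F: 3-byte form → EA A9 BF.
U+0055: 1-byte form → 55.
U+CA2C: 3-byte form → EC A8 AC.
U+00EE: 2-byte form → C3 AE.
Concatenated (9 bytes): EA A9 BF 55 EC A8 AC C3 AE.

EA A9 BF 55 EC A8 AC C3 AE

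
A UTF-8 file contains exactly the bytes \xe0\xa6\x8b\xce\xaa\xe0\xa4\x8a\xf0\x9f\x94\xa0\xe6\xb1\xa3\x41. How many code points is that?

Byte at offset 0: 0xE0 = 11100000 → 3-byte char (#1). Advance 3.
Byte at offset 3: 0xCE = 11001110 → 2-byte char (#2). Advance 2.
Byte at offset 5: 0xE0 = 11100000 → 3-byte char (#3). Advance 3.
Byte at offset 8: 0xF0 = 11110000 → 4-byte char (#4). Advance 4.
Byte at offset 12: 0xE6 = 11100110 → 3-byte char (#5). Advance 3.
Byte at offset 15: 0x41 = 01000001 → 1-byte char (#6). Advance 1.
Reached end at offset 16 after 6 code points.

6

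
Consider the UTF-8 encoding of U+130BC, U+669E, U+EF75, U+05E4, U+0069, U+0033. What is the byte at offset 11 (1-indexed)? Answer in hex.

0xD7

1-indexed offset 11 is 0-indexed offset 10.
U+130BC → 4-byte form F0 93 82 BC at offsets 0–3.
U+669E → 3-byte form E6 9A 9E at offsets 4–6.
U+EF75 → 3-byte form EE BD B5 at offsets 7–9.
U+05E4 → 2-byte form D7 A4 at offsets 10–11.
Offset 10 falls in char 4's range; it's byte 1 of D7 A4 = 0xD7.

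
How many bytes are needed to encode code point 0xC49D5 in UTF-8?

U+C49D5 = 0xC49D5. UTF-8 uses 1 byte below 0x80, 2 below 0x800, 3 below 0x10000, 4 up to 0x10FFFF. 0xC49D5 is in U+10000–U+10FFFF → 4 bytes.

4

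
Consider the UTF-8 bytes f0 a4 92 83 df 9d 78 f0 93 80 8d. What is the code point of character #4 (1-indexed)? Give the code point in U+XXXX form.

Offset 0: leading byte 0xF0 = 11110000 → 4-byte char #1 = F0 A4 92 83.
Offset 4: leading byte 0xDF = 11011111 → 2-byte char #2 = DF 9D.
Offset 6: leading byte 0x78 = 01111000 → 1-byte char #3 = 78.
Offset 7: leading byte 0xF0 = 11110000 → 4-byte char #4 = F0 93 80 8D.
Leading byte 0xF0 = 11110000 matches 11110xxx → 4-byte sequence.
Byte 1: 0xF0 = 11110000, payload 000 (3 bits).
Byte 2: 0x93 = 10010011 (10xxxxxx ✓), payload 010011.
Byte 3: 0x80 = 10000000 (10xxxxxx ✓), payload 000000.
Byte 4: 0x8D = 10001101 (10xxxxxx ✓), payload 001101.
Concatenate: 000010011000000001101 = 0x1300D (21 bits → U+1300D).

U+1300D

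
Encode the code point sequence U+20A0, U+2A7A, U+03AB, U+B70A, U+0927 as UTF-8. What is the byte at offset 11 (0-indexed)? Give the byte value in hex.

0xE0

U+20A0 → 3-byte form E2 82 A0 at offsets 0–2.
U+2A7A → 3-byte form E2 A9 BA at offsets 3–5.
U+03AB → 2-byte form CE AB at offsets 6–7.
U+B70A → 3-byte form EB 9C 8A at offsets 8–10.
U+0927 → 3-byte form E0 A4 A7 at offsets 11–13.
Offset 11 falls in char 5's range; it's byte 1 of E0 A4 A7 = 0xE0.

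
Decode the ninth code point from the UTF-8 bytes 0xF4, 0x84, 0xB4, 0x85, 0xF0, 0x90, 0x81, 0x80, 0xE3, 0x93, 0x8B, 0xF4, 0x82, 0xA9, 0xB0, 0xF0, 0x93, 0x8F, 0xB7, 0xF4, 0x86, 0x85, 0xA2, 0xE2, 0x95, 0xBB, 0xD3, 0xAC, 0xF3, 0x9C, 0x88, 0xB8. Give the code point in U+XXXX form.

Offset 0: leading byte 0xF4 = 11110100 → 4-byte char #1 = F4 84 B4 85.
Offset 4: leading byte 0xF0 = 11110000 → 4-byte char #2 = F0 90 81 80.
Offset 8: leading byte 0xE3 = 11100011 → 3-byte char #3 = E3 93 8B.
Offset 11: leading byte 0xF4 = 11110100 → 4-byte char #4 = F4 82 A9 B0.
Offset 15: leading byte 0xF0 = 11110000 → 4-byte char #5 = F0 93 8F B7.
Offset 19: leading byte 0xF4 = 11110100 → 4-byte char #6 = F4 86 85 A2.
Offset 23: leading byte 0xE2 = 11100010 → 3-byte char #7 = E2 95 BB.
Offset 26: leading byte 0xD3 = 11010011 → 2-byte char #8 = D3 AC.
Offset 28: leading byte 0xF3 = 11110011 → 4-byte char #9 = F3 9C 88 B8.
Leading byte 0xF3 = 11110011 matches 11110xxx → 4-byte sequence.
Byte 1: 0xF3 = 11110011, payload 011 (3 bits).
Byte 2: 0x9C = 10011100 (10xxxxxx ✓), payload 011100.
Byte 3: 0x88 = 10001000 (10xxxxxx ✓), payload 001000.
Byte 4: 0xB8 = 10111000 (10xxxxxx ✓), payload 111000.
Concatenate: 011011100001000111000 = 0xDC238 (21 bits → U+DC238).

U+DC238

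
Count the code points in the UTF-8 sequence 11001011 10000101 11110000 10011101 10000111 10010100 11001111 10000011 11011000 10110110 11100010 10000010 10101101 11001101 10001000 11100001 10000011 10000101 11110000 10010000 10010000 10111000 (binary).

Byte at offset 0: 0xCB = 11001011 → 2-byte char (#1). Advance 2.
Byte at offset 2: 0xF0 = 11110000 → 4-byte char (#2). Advance 4.
Byte at offset 6: 0xCF = 11001111 → 2-byte char (#3). Advance 2.
Byte at offset 8: 0xD8 = 11011000 → 2-byte char (#4). Advance 2.
Byte at offset 10: 0xE2 = 11100010 → 3-byte char (#5). Advance 3.
Byte at offset 13: 0xCD = 11001101 → 2-byte char (#6). Advance 2.
Byte at offset 15: 0xE1 = 11100001 → 3-byte char (#7). Advance 3.
Byte at offset 18: 0xF0 = 11110000 → 4-byte char (#8). Advance 4.
Reached end at offset 22 after 8 code points.

8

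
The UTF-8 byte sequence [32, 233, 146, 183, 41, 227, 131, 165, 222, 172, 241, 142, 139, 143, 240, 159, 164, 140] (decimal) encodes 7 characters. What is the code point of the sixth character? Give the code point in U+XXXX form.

U+4E2CF

Offset 0: leading byte 0x20 = 00100000 → 1-byte char #1 = 20.
Offset 1: leading byte 0xE9 = 11101001 → 3-byte char #2 = E9 92 B7.
Offset 4: leading byte 0x29 = 00101001 → 1-byte char #3 = 29.
Offset 5: leading byte 0xE3 = 11100011 → 3-byte char #4 = E3 83 A5.
Offset 8: leading byte 0xDE = 11011110 → 2-byte char #5 = DE AC.
Offset 10: leading byte 0xF1 = 11110001 → 4-byte char #6 = F1 8E 8B 8F.
Leading byte 0xF1 = 11110001 matches 11110xxx → 4-byte sequence.
Byte 1: 0xF1 = 11110001, payload 001 (3 bits).
Byte 2: 0x8E = 10001110 (10xxxxxx ✓), payload 001110.
Byte 3: 0x8B = 10001011 (10xxxxxx ✓), payload 001011.
Byte 4: 0x8F = 10001111 (10xxxxxx ✓), payload 001111.
Concatenate: 001001110001011001111 = 0x4E2CF (21 bits → U+4E2CF).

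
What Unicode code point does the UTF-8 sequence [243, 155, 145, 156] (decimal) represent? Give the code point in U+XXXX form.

U+DB45C

Leading byte 0xF3 = 11110011 matches 11110xxx → 4-byte sequence.
Byte 1: 0xF3 = 11110011, payload 011 (3 bits).
Byte 2: 0x9B = 10011011 (10xxxxxx ✓), payload 011011.
Byte 3: 0x91 = 10010001 (10xxxxxx ✓), payload 010001.
Byte 4: 0x9C = 10011100 (10xxxxxx ✓), payload 011100.
Concatenate: 011011011010001011100 = 0xDB45C (21 bits → U+DB45C).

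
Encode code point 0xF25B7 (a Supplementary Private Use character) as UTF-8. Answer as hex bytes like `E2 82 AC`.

F3 B2 96 B7

U+F25B7 = 0xF25B7 = 992695 decimal. In range U+10000–U+10FFFF → 4-byte form: 11110xxx 10xxxxxx 10xxxxxx 10xxxxxx.
Binary (21 bits): 011110010010110110111.
Split 3+6+6+6: 011 | 110010 | 010110 | 110111.
Byte 1: 11110011 = 0xF3.
Byte 2: 10110010 = 0xB2.
Byte 3: 10010110 = 0x96.
Byte 4: 10110111 = 0xB7.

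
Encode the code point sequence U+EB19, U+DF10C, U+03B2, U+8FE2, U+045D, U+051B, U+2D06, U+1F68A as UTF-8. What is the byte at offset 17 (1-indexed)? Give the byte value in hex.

0xE2

1-indexed offset 17 is 0-indexed offset 16.
U+EB19 → 3-byte form EE AC 99 at offsets 0–2.
U+DF10C → 4-byte form F3 9F 84 8C at offsets 3–6.
U+03B2 → 2-byte form CE B2 at offsets 7–8.
U+8FE2 → 3-byte form E8 BF A2 at offsets 9–11.
U+045D → 2-byte form D1 9D at offsets 12–13.
U+051B → 2-byte form D4 9B at offsets 14–15.
U+2D06 → 3-byte form E2 B4 86 at offsets 16–18.
Offset 16 falls in char 7's range; it's byte 1 of E2 B4 86 = 0xE2.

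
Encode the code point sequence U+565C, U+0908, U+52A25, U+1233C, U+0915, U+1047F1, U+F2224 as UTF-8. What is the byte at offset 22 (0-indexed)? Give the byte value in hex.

U+565C → 3-byte form E5 99 9C at offsets 0–2.
U+0908 → 3-byte form E0 A4 88 at offsets 3–5.
U+52A25 → 4-byte form F1 92 A8 A5 at offsets 6–9.
U+1233C → 4-byte form F0 92 8C BC at offsets 10–13.
U+0915 → 3-byte form E0 A4 95 at offsets 14–16.
U+1047F1 → 4-byte form F4 84 9F B1 at offsets 17–20.
U+F2224 → 4-byte form F3 B2 88 A4 at offsets 21–24.
Offset 22 falls in char 7's range; it's byte 2 of F3 B2 88 A4 = 0xB2.

0xB2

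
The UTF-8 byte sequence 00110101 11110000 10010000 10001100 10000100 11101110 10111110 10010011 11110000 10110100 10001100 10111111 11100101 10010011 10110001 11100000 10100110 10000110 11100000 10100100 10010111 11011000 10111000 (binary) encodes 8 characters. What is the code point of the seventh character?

U+0917

Offset 0: leading byte 0x35 = 00110101 → 1-byte char #1 = 35.
Offset 1: leading byte 0xF0 = 11110000 → 4-byte char #2 = F0 90 8C 84.
Offset 5: leading byte 0xEE = 11101110 → 3-byte char #3 = EE BE 93.
Offset 8: leading byte 0xF0 = 11110000 → 4-byte char #4 = F0 B4 8C BF.
Offset 12: leading byte 0xE5 = 11100101 → 3-byte char #5 = E5 93 B1.
Offset 15: leading byte 0xE0 = 11100000 → 3-byte char #6 = E0 A6 86.
Offset 18: leading byte 0xE0 = 11100000 → 3-byte char #7 = E0 A4 97.
Leading byte 0xE0 = 11100000 matches 1110xxxx → 3-byte sequence.
Byte 1: 0xE0 = 11100000, payload 0000 (4 bits).
Byte 2: 0xA4 = 10100100 (10xxxxxx ✓), payload 100100.
Byte 3: 0x97 = 10010111 (10xxxxxx ✓), payload 010111.
Concatenate: 0000100100010111 = 0x917 (16 bits → U+0917).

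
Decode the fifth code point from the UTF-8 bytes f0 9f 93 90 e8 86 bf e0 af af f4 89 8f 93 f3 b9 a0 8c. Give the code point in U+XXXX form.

Offset 0: leading byte 0xF0 = 11110000 → 4-byte char #1 = F0 9F 93 90.
Offset 4: leading byte 0xE8 = 11101000 → 3-byte char #2 = E8 86 BF.
Offset 7: leading byte 0xE0 = 11100000 → 3-byte char #3 = E0 AF AF.
Offset 10: leading byte 0xF4 = 11110100 → 4-byte char #4 = F4 89 8F 93.
Offset 14: leading byte 0xF3 = 11110011 → 4-byte char #5 = F3 B9 A0 8C.
Leading byte 0xF3 = 11110011 matches 11110xxx → 4-byte sequence.
Byte 1: 0xF3 = 11110011, payload 011 (3 bits).
Byte 2: 0xB9 = 10111001 (10xxxxxx ✓), payload 111001.
Byte 3: 0xA0 = 10100000 (10xxxxxx ✓), payload 100000.
Byte 4: 0x8C = 10001100 (10xxxxxx ✓), payload 001100.
Concatenate: 011111001100000001100 = 0xF980C (21 bits → U+F980C).

U+F980C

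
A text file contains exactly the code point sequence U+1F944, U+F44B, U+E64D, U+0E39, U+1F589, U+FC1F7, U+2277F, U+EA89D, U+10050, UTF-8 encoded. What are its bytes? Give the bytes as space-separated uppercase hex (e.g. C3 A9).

F0 9F A5 84 EF 91 8B EE 99 8D E0 B8 B9 F0 9F 96 89 F3 BC 87 B7 F0 A2 9D BF F3 AA A2 9D F0 90 81 90

U+1F944: 4-byte form → F0 9F A5 84.
U+F44B: 3-byte form → EF 91 8B.
U+E64D: 3-byte form → EE 99 8D.
U+0E39: 3-byte form → E0 B8 B9.
U+1F589: 4-byte form → F0 9F 96 89.
U+FC1F7: 4-byte form → F3 BC 87 B7.
U+2277F: 4-byte form → F0 A2 9D BF.
U+EA89D: 4-byte form → F3 AA A2 9D.
U+10050: 4-byte form → F0 90 81 90.
Concatenated (33 bytes): F0 9F A5 84 EF 91 8B EE 99 8D E0 B8 B9 F0 9F 96 89 F3 BC 87 B7 F0 A2 9D BF F3 AA A2 9D F0 90 81 90.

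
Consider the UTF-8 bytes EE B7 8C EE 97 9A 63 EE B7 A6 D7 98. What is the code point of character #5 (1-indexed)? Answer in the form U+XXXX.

Offset 0: leading byte 0xEE = 11101110 → 3-byte char #1 = EE B7 8C.
Offset 3: leading byte 0xEE = 11101110 → 3-byte char #2 = EE 97 9A.
Offset 6: leading byte 0x63 = 01100011 → 1-byte char #3 = 63.
Offset 7: leading byte 0xEE = 11101110 → 3-byte char #4 = EE B7 A6.
Offset 10: leading byte 0xD7 = 11010111 → 2-byte char #5 = D7 98.
Leading byte 0xD7 = 11010111 matches 110xxxxx → 2-byte sequence.
Byte 1: 0xD7 = 11010111, payload 10111 (5 bits).
Byte 2: 0x98 = 10011000 (10xxxxxx ✓), payload 011000.
Concatenate: 10111011000 = 0x5D8 (11 bits → U+05D8).

U+05D8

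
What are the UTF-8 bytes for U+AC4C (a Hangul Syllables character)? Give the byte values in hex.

U+AC4C = 0xAC4C = 44108 decimal. In range U+0800–U+FFFF → 3-byte form: 1110xxxx 10xxxxxx 10xxxxxx.
Binary (16 bits): 1010110001001100.
Split 4+6+6: 1010 | 110001 | 001100.
Byte 1: 11101010 = 0xEA.
Byte 2: 10110001 = 0xB1.
Byte 3: 10001100 = 0x8C.

EA B1 8C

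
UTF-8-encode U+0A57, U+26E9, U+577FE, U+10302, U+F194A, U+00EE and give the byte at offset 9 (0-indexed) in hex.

0xBE

U+0A57 → 3-byte form E0 A9 97 at offsets 0–2.
U+26E9 → 3-byte form E2 9B A9 at offsets 3–5.
U+577FE → 4-byte form F1 97 9F BE at offsets 6–9.
Offset 9 falls in char 3's range; it's byte 4 of F1 97 9F BE = 0xBE.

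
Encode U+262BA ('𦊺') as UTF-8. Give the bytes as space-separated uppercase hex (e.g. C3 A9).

U+262BA = 0x262BA = 156346 decimal. In range U+10000–U+10FFFF → 4-byte form: 11110xxx 10xxxxxx 10xxxxxx 10xxxxxx.
Binary (21 bits): 000100110001010111010.
Split 3+6+6+6: 000 | 100110 | 001010 | 111010.
Byte 1: 11110000 = 0xF0.
Byte 2: 10100110 = 0xA6.
Byte 3: 10001010 = 0x8A.
Byte 4: 10111010 = 0xBA.

F0 A6 8A BA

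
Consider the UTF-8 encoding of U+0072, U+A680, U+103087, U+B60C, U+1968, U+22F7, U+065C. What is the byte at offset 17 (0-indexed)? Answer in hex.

0xD9

U+0072 → 1-byte form 72 at offsets 0–0.
U+A680 → 3-byte form EA 9A 80 at offsets 1–3.
U+103087 → 4-byte form F4 83 82 87 at offsets 4–7.
U+B60C → 3-byte form EB 98 8C at offsets 8–10.
U+1968 → 3-byte form E1 A5 A8 at offsets 11–13.
U+22F7 → 3-byte form E2 8B B7 at offsets 14–16.
U+065C → 2-byte form D9 9C at offsets 17–18.
Offset 17 falls in char 7's range; it's byte 1 of D9 9C = 0xD9.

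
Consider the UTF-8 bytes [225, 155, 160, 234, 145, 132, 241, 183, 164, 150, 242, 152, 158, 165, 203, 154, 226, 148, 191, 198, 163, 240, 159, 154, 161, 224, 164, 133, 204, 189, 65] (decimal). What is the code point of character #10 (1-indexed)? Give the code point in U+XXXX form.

Offset 0: leading byte 0xE1 = 11100001 → 3-byte char #1 = E1 9B A0.
Offset 3: leading byte 0xEA = 11101010 → 3-byte char #2 = EA 91 84.
Offset 6: leading byte 0xF1 = 11110001 → 4-byte char #3 = F1 B7 A4 96.
Offset 10: leading byte 0xF2 = 11110010 → 4-byte char #4 = F2 98 9E A5.
Offset 14: leading byte 0xCB = 11001011 → 2-byte char #5 = CB 9A.
Offset 16: leading byte 0xE2 = 11100010 → 3-byte char #6 = E2 94 BF.
Offset 19: leading byte 0xC6 = 11000110 → 2-byte char #7 = C6 A3.
Offset 21: leading byte 0xF0 = 11110000 → 4-byte char #8 = F0 9F 9A A1.
Offset 25: leading byte 0xE0 = 11100000 → 3-byte char #9 = E0 A4 85.
Offset 28: leading byte 0xCC = 11001100 → 2-byte char #10 = CC BD.
Leading byte 0xCC = 11001100 matches 110xxxxx → 2-byte sequence.
Byte 1: 0xCC = 11001100, payload 01100 (5 bits).
Byte 2: 0xBD = 10111101 (10xxxxxx ✓), payload 111101.
Concatenate: 01100111101 = 0x33D (11 bits → U+033D).

U+033D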